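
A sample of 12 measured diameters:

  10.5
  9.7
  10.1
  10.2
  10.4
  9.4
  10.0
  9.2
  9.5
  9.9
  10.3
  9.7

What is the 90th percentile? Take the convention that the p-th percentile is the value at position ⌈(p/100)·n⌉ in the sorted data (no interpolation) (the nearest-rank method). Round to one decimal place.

10.4

Sorted: 9.2, 9.4, 9.5, 9.7, 9.7, 9.9, 10.0, 10.1, 10.2, 10.3, 10.4, 10.5.
n = 12.
Position = ⌈90/100 · 12⌉ = ⌈10.8⌉ = 11.
The value at rank 11 is 10.4.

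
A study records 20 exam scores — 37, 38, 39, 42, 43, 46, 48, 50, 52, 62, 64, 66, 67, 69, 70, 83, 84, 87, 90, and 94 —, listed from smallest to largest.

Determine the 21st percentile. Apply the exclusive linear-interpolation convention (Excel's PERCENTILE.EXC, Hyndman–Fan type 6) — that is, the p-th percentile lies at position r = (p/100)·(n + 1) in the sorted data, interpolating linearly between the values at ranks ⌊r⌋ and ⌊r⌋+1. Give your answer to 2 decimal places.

42.41

n = 20.
r = (21/100)·(20 + 1) = 4.41.
Rank 4 is 42 and rank 5 is 43.
Interpolate: 42 + 0.41·(43 − 42) = 42 + 0.41·1 = 42.41.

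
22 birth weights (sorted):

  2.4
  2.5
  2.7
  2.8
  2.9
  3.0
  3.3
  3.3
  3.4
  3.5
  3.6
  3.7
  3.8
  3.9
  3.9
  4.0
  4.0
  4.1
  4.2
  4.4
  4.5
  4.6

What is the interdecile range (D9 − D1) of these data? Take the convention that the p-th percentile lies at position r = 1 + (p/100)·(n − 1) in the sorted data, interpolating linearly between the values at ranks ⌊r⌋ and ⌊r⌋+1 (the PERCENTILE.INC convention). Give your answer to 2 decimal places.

1.67

n = 22.
P10: r = 3.1; ranks 3–4 are 2.7, 2.8; interpolating gives 2.71.
P90: r = 19.9; ranks 19–20 are 4.2, 4.4; interpolating gives 4.38.
Difference: 4.38 − 2.71 = 1.67.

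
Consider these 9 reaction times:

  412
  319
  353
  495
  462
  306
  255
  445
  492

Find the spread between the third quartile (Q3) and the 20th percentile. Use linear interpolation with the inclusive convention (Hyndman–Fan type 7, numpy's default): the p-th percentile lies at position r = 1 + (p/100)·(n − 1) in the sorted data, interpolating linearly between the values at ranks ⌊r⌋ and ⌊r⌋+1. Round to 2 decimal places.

Sorted: 255, 306, 319, 353, 412, 445, 462, 492, 495.
n = 9.
P20: r = 2.6; ranks 2–3 are 306, 319; interpolating gives 313.8.
P75: r = 7 (integer) → 462.
Difference: 462 − 313.8 = 148.2.

148.20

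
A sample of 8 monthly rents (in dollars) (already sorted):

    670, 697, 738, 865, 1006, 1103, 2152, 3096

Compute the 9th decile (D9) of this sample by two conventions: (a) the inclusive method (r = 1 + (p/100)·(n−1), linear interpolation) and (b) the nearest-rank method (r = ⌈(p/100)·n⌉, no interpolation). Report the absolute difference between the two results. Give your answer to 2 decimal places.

n = 8.
(a) r = 7.3; between ranks 7 (2152) and 8 (3096): 2435.2.
(b) the nearest-rank method: rank 8 → 3096.
|2435.2 − 3096| = 660.8.

660.80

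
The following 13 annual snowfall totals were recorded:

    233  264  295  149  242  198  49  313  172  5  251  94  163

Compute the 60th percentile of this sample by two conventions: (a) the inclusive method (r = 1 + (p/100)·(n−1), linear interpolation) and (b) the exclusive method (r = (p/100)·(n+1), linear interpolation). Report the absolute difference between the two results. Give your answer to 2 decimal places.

1.80

Sorted: 5, 49, 94, 149, 163, 172, 198, 233, 242, 251, 264, 295, 313.
n = 13.
(a) r = 8.2; between ranks 8 (233) and 9 (242): 234.8.
(b) r = 8.4; between ranks 8 (233) and 9 (242): 236.6.
|234.8 − 236.6| = 1.8.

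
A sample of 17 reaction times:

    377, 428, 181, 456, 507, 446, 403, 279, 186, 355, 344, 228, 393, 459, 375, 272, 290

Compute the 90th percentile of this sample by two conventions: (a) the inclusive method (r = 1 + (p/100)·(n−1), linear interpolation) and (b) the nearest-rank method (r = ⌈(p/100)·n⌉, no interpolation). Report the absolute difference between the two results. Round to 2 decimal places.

Sorted: 181, 186, 228, 272, 279, 290, 344, 355, 375, 377, 393, 403, 428, 446, 456, 459, 507.
n = 17.
(a) r = 15.4; between ranks 15 (456) and 16 (459): 457.2.
(b) the nearest-rank method: rank 16 → 459.
|457.2 − 459| = 1.8.

1.80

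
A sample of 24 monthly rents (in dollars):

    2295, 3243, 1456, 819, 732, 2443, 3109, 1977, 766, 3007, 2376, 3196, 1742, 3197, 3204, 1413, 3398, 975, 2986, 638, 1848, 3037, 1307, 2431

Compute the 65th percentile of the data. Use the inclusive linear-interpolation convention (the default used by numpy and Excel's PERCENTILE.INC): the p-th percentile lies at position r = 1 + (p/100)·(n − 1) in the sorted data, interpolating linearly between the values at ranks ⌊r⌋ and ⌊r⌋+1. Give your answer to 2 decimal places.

Sorted: 638, 732, 766, 819, 975, 1307, 1413, 1456, 1742, 1848, 1977, 2295, 2376, 2431, 2443, 2986, 3007, 3037, 3109, 3196, 3197, 3204, 3243, 3398.
n = 24.
r = 1 + (65/100)·(24 − 1) = 1 + 14.95 = 15.95.
Rank 15 is 2443 and rank 16 is 2986.
Interpolate: 2443 + 0.95·(2986 − 2443) = 2443 + 0.95·543 = 2958.85.

2958.85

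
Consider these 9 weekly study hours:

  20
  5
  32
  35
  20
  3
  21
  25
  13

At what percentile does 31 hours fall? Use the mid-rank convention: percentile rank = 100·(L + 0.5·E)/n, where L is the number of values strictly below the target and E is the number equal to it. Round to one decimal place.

77.8

Sorted: 3, 5, 13, 20, 20, 21, 25, 32, 35.
Count below 31: L = 7; count equal: E = 0; n = 9.
Percentile rank = 100·(7 + 0.5·0)/9 = 100·7/9 = 77.78.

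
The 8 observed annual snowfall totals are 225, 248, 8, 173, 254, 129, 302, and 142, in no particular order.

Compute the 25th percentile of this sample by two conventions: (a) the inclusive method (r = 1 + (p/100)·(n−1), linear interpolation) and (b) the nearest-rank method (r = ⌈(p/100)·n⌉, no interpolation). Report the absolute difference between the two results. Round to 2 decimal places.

Sorted: 8, 129, 142, 173, 225, 248, 254, 302.
n = 8.
(a) r = 2.75; between ranks 2 (129) and 3 (142): 138.75.
(b) the nearest-rank method: rank 2 → 129.
|138.75 − 129| = 9.75.

9.75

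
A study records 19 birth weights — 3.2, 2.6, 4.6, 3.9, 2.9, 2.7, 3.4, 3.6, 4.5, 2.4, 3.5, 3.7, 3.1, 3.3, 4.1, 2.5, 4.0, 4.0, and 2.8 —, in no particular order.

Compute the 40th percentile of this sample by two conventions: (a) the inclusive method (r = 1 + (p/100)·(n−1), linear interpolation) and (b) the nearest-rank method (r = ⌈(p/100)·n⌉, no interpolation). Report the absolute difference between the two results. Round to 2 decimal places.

0.02

Sorted: 2.4, 2.5, 2.6, 2.7, 2.8, 2.9, 3.1, 3.2, 3.3, 3.4, 3.5, 3.6, 3.7, 3.9, 4.0, 4.0, 4.1, 4.5, 4.6.
n = 19.
(a) r = 8.2; between ranks 8 (3.2) and 9 (3.3): 3.22.
(b) the nearest-rank method: rank 8 → 3.2.
|3.22 − 3.2| = 0.02.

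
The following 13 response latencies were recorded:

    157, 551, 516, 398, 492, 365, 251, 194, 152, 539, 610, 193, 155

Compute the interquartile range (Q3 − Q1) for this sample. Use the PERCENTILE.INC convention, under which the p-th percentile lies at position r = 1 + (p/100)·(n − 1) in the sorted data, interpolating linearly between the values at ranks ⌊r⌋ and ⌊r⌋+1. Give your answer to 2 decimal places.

Sorted: 152, 155, 157, 193, 194, 251, 365, 398, 492, 516, 539, 551, 610.
n = 13.
P25: r = 4 (integer) → 193.
P75: r = 10 (integer) → 516.
Difference: 516 − 193 = 323.

323.00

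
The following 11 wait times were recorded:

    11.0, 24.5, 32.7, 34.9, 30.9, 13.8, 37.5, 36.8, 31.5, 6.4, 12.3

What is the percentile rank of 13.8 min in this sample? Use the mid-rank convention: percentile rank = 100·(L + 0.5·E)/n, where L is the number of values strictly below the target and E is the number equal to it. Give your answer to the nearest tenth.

31.8

Sorted: 6.4, 11.0, 12.3, 13.8, 24.5, 30.9, 31.5, 32.7, 34.9, 36.8, 37.5.
Count below 13.8: L = 3; count equal: E = 1; n = 11.
Percentile rank = 100·(3 + 0.5·1)/11 = 100·3.5/11 = 31.82.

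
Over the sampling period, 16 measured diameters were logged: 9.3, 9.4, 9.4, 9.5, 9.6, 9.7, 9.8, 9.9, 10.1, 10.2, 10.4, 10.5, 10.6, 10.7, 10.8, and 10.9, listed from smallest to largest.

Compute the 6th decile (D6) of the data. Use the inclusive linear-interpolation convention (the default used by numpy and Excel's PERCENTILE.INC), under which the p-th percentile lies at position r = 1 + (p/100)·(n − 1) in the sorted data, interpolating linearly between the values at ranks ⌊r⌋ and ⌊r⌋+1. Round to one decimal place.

n = 16.
r = 1 + (60/100)·(16 − 1) = 1 + 9 = 10.
r is an integer, so P60 is the value at rank 10: 10.2.

10.2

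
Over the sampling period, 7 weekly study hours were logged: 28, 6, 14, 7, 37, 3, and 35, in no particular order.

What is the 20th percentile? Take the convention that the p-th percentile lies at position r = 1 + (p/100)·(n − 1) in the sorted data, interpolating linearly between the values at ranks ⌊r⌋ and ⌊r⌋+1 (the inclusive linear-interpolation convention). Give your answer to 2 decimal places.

Sorted: 3, 6, 7, 14, 28, 35, 37.
n = 7.
r = 1 + (20/100)·(7 − 1) = 1 + 1.2 = 2.2.
Rank 2 is 6 and rank 3 is 7.
Interpolate: 6 + 0.2·(7 − 6) = 6 + 0.2·1 = 6.2.

6.20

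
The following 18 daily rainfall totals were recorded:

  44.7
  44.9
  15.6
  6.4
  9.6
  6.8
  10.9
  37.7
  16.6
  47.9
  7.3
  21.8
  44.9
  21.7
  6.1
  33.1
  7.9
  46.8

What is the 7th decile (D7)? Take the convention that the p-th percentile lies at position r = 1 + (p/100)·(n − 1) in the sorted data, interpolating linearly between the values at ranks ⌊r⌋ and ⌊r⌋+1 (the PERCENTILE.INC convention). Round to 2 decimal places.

Sorted: 6.1, 6.4, 6.8, 7.3, 7.9, 9.6, 10.9, 15.6, 16.6, 21.7, 21.8, 33.1, 37.7, 44.7, 44.9, 44.9, 46.8, 47.9.
n = 18.
r = 1 + (70/100)·(18 − 1) = 1 + 11.9 = 12.9.
Rank 12 is 33.1 and rank 13 is 37.7.
Interpolate: 33.1 + 0.9·(37.7 − 33.1) = 33.1 + 0.9·4.6 = 37.24.

37.24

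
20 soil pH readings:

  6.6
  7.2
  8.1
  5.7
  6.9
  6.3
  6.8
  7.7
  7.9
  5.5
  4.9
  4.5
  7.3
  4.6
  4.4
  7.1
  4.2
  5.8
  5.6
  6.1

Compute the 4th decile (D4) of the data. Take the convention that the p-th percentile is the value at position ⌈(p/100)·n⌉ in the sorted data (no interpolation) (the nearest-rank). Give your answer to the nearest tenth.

5.7

Sorted: 4.2, 4.4, 4.5, 4.6, 4.9, 5.5, 5.6, 5.7, 5.8, 6.1, 6.3, 6.6, 6.8, 6.9, 7.1, 7.2, 7.3, 7.7, 7.9, 8.1.
n = 20.
Position = ⌈40/100 · 20⌉ = ⌈8⌉ = 8.
The value at rank 8 is 5.7.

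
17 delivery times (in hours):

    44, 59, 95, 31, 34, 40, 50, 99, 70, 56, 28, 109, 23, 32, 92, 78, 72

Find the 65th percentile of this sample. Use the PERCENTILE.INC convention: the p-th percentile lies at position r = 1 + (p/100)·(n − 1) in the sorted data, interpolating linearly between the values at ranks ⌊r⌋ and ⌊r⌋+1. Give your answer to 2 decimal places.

70.80

Sorted: 23, 28, 31, 32, 34, 40, 44, 50, 56, 59, 70, 72, 78, 92, 95, 99, 109.
n = 17.
r = 1 + (65/100)·(17 − 1) = 1 + 10.4 = 11.4.
Rank 11 is 70 and rank 12 is 72.
Interpolate: 70 + 0.4·(72 − 70) = 70 + 0.4·2 = 70.8.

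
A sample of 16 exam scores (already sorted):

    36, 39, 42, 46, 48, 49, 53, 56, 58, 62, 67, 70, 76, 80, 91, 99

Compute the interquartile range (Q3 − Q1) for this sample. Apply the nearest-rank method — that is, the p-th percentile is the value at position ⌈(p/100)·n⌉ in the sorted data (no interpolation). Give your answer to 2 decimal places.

24.00

n = 16.
P25: rank ⌈25/100·16⌉ = 4 → 46.
P75: rank ⌈75/100·16⌉ = 12 → 70.
Difference: 70 − 46 = 24.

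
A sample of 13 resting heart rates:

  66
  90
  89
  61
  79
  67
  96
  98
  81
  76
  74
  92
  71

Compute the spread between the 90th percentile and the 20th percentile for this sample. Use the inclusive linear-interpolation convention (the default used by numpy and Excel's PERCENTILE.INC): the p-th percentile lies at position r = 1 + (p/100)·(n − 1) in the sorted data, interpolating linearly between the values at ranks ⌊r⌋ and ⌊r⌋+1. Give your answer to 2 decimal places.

Sorted: 61, 66, 67, 71, 74, 76, 79, 81, 89, 90, 92, 96, 98.
n = 13.
P20: r = 3.4; ranks 3–4 are 67, 71; interpolating gives 68.6.
P90: r = 11.8; ranks 11–12 are 92, 96; interpolating gives 95.2.
Difference: 95.2 − 68.6 = 26.6.

26.60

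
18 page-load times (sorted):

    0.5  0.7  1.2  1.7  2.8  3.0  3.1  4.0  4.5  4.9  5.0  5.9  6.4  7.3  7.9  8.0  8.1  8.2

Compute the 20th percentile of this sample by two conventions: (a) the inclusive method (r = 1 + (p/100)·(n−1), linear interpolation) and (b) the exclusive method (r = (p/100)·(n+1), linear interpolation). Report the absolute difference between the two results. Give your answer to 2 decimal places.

n = 18.
(a) r = 4.4; between ranks 4 (1.7) and 5 (2.8): 2.14.
(b) r = 3.8; between ranks 3 (1.2) and 4 (1.7): 1.6.
|2.14 − 1.6| = 0.54.

0.54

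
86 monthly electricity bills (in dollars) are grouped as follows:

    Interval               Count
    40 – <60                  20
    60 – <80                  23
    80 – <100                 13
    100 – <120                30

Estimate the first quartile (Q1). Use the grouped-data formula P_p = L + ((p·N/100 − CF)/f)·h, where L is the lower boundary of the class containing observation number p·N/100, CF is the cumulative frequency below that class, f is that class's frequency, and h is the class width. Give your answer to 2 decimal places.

N = 86; target position k = 25/100 · 86 = 21.5.
Cumulative frequencies: 20, 43, 56, 86.
Observation 21.5 falls in the class 60 – <80.
L = 60, CF = 20, f = 23, h = 20.
P25 = 60 + ((21.5 − 20)/23)·20 = 60 + 1.30435 = 61.3043.

61.30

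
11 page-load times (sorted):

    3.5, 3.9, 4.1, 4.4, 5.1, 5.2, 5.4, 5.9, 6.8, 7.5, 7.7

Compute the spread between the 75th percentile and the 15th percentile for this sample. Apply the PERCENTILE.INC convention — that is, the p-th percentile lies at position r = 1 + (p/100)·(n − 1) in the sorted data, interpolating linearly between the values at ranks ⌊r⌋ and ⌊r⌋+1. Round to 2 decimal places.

2.35

n = 11.
P15: r = 2.5; ranks 2–3 are 3.9, 4.1; interpolating gives 4.
P75: r = 8.5; ranks 8–9 are 5.9, 6.8; interpolating gives 6.35.
Difference: 6.35 − 4 = 2.35.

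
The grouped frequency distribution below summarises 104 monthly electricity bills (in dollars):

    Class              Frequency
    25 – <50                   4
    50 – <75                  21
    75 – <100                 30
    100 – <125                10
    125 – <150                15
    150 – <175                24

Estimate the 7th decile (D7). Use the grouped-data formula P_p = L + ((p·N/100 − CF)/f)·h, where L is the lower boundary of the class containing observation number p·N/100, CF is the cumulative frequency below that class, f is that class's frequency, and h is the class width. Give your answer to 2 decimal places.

N = 104; target position k = 70/100 · 104 = 72.8.
Cumulative frequencies: 4, 25, 55, 65, 80, 104.
Observation 72.8 falls in the class 125 – <150.
L = 125, CF = 65, f = 15, h = 25.
P70 = 125 + ((72.8 − 65)/15)·25 = 125 + 13 = 138.

138.00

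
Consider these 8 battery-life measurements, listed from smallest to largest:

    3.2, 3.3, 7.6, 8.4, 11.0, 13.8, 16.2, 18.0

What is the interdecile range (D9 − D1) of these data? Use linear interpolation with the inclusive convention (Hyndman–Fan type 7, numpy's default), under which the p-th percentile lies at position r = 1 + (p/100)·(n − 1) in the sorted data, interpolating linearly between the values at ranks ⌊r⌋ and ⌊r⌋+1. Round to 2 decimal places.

n = 8.
P10: r = 1.7; ranks 1–2 are 3.2, 3.3; interpolating gives 3.27.
P90: r = 7.3; ranks 7–8 are 16.2, 18.0; interpolating gives 16.74.
Difference: 16.74 − 3.27 = 13.47.

13.47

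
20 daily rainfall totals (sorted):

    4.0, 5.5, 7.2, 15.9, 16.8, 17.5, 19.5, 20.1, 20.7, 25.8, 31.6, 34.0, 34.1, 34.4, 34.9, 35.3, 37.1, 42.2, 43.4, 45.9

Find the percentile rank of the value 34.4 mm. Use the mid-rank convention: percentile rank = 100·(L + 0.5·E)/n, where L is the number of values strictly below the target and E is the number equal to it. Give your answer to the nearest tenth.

67.5

Count below 34.4: L = 13; count equal: E = 1; n = 20.
Percentile rank = 100·(13 + 0.5·1)/20 = 100·13.5/20 = 67.5.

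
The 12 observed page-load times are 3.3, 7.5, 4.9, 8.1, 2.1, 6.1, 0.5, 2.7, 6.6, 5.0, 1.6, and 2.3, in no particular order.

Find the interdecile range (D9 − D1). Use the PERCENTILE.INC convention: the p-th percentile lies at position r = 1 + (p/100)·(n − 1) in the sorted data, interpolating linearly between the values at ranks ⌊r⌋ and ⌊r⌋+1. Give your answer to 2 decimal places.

5.76

Sorted: 0.5, 1.6, 2.1, 2.3, 2.7, 3.3, 4.9, 5.0, 6.1, 6.6, 7.5, 8.1.
n = 12.
P10: r = 2.1; ranks 2–3 are 1.6, 2.1; interpolating gives 1.65.
P90: r = 10.9; ranks 10–11 are 6.6, 7.5; interpolating gives 7.41.
Difference: 7.41 − 1.65 = 5.76.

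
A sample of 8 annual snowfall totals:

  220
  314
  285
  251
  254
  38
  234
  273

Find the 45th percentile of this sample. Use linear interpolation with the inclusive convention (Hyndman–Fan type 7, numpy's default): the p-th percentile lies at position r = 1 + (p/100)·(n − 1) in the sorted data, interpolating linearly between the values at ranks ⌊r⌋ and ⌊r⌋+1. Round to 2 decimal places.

251.45

Sorted: 38, 220, 234, 251, 254, 273, 285, 314.
n = 8.
r = 1 + (45/100)·(8 − 1) = 1 + 3.15 = 4.15.
Rank 4 is 251 and rank 5 is 254.
Interpolate: 251 + 0.15·(254 − 251) = 251 + 0.15·3 = 251.45.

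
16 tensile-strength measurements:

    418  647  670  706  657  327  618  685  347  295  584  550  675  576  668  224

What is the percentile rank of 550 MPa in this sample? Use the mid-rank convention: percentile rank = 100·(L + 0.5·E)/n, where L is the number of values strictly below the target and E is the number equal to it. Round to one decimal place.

34.4

Sorted: 224, 295, 327, 347, 418, 550, 576, 584, 618, 647, 657, 668, 670, 675, 685, 706.
Count below 550: L = 5; count equal: E = 1; n = 16.
Percentile rank = 100·(5 + 0.5·1)/16 = 100·5.5/16 = 34.38.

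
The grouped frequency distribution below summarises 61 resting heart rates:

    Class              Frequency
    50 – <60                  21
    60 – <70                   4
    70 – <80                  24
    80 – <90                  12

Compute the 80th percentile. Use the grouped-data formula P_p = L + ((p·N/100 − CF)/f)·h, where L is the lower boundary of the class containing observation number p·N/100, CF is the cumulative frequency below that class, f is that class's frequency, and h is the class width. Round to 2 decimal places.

N = 61; target position k = 80/100 · 61 = 48.8.
Cumulative frequencies: 21, 25, 49, 61.
Observation 48.8 falls in the class 70 – <80.
L = 70, CF = 25, f = 24, h = 10.
P80 = 70 + ((48.8 − 25)/24)·10 = 70 + 9.91667 = 79.9167.

79.92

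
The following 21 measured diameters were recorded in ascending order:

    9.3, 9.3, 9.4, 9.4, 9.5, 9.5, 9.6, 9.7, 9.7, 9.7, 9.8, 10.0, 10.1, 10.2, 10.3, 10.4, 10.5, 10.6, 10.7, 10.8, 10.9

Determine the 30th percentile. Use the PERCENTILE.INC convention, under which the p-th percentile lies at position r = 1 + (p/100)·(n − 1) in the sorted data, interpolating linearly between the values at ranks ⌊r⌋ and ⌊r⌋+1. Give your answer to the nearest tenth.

n = 21.
r = 1 + (30/100)·(21 − 1) = 1 + 6 = 7.
r is an integer, so P30 is the value at rank 7: 9.6.

9.6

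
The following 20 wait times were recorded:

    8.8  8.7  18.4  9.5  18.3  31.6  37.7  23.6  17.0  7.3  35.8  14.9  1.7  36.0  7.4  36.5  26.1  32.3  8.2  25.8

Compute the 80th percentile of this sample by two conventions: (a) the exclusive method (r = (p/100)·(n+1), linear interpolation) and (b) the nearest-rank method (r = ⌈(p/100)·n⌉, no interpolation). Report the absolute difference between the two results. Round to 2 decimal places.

Sorted: 1.7, 7.3, 7.4, 8.2, 8.7, 8.8, 9.5, 14.9, 17.0, 18.3, 18.4, 23.6, 25.8, 26.1, 31.6, 32.3, 35.8, 36.0, 36.5, 37.7.
n = 20.
(a) r = 16.8; between ranks 16 (32.3) and 17 (35.8): 35.1.
(b) the nearest-rank method: rank 16 → 32.3.
|35.1 − 32.3| = 2.8.

2.80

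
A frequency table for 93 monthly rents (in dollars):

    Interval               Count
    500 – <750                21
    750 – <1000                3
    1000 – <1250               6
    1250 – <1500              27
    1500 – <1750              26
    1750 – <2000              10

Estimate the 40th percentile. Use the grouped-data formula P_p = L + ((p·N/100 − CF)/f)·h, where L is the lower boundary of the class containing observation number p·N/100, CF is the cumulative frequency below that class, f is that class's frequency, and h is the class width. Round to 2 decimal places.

1316.67

N = 93; target position k = 40/100 · 93 = 37.2.
Cumulative frequencies: 21, 24, 30, 57, 83, 93.
Observation 37.2 falls in the class 1250 – <1500.
L = 1250, CF = 30, f = 27, h = 250.
P40 = 1250 + ((37.2 − 30)/27)·250 = 1250 + 66.6667 = 1316.67.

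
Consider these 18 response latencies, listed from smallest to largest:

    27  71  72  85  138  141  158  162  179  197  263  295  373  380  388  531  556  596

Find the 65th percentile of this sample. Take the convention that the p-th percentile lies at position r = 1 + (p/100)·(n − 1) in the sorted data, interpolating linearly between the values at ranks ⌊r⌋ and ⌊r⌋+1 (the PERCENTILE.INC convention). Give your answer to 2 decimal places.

298.90

n = 18.
r = 1 + (65/100)·(18 − 1) = 1 + 11.05 = 12.05.
Rank 12 is 295 and rank 13 is 373.
Interpolate: 295 + 0.05·(373 − 295) = 295 + 0.05·78 = 298.9.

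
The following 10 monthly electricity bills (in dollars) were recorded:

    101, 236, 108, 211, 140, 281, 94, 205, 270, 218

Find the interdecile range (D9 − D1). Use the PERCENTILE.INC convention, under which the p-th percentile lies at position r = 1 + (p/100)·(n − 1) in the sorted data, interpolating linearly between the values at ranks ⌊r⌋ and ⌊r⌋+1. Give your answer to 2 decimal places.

Sorted: 94, 101, 108, 140, 205, 211, 218, 236, 270, 281.
n = 10.
P10: r = 1.9; ranks 1–2 are 94, 101; interpolating gives 100.3.
P90: r = 9.1; ranks 9–10 are 270, 281; interpolating gives 271.1.
Difference: 271.1 − 100.3 = 170.8.

170.80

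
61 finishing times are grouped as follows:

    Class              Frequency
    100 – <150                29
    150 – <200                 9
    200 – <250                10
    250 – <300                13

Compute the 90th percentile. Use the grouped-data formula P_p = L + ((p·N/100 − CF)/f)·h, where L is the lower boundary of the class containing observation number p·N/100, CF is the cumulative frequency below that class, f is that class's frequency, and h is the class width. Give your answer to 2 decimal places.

N = 61; target position k = 90/100 · 61 = 54.9.
Cumulative frequencies: 29, 38, 48, 61.
Observation 54.9 falls in the class 250 – <300.
L = 250, CF = 48, f = 13, h = 50.
P90 = 250 + ((54.9 − 48)/13)·50 = 250 + 26.5385 = 276.538.

276.54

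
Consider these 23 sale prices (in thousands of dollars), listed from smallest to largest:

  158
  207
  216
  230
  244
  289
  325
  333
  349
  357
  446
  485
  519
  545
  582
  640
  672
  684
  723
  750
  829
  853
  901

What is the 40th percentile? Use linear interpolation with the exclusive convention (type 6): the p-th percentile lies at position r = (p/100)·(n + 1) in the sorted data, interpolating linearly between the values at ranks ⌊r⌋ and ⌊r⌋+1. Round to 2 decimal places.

353.80

n = 23.
r = (40/100)·(23 + 1) = 9.6.
Rank 9 is 349 and rank 10 is 357.
Interpolate: 349 + 0.6·(357 − 349) = 349 + 0.6·8 = 353.8.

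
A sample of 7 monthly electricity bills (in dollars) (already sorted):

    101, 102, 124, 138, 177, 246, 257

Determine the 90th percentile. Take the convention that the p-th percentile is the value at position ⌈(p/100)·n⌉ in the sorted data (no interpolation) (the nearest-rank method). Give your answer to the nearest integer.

257

n = 7.
Position = ⌈90/100 · 7⌉ = ⌈6.3⌉ = 7.
The value at rank 7 is 257.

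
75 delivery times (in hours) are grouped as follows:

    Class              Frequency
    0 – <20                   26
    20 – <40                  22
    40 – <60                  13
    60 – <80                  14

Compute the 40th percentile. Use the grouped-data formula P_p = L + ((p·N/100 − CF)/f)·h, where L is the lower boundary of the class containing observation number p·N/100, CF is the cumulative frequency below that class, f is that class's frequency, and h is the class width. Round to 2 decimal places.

23.64

N = 75; target position k = 40/100 · 75 = 30.
Cumulative frequencies: 26, 48, 61, 75.
Observation 30 falls in the class 20 – <40.
L = 20, CF = 26, f = 22, h = 20.
P40 = 20 + ((30 − 26)/22)·20 = 20 + 3.63636 = 23.6364.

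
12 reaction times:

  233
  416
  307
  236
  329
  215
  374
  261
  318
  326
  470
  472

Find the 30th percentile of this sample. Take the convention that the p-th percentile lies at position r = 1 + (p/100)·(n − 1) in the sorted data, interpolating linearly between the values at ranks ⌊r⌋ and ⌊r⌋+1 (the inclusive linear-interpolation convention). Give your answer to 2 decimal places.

274.80

Sorted: 215, 233, 236, 261, 307, 318, 326, 329, 374, 416, 470, 472.
n = 12.
r = 1 + (30/100)·(12 − 1) = 1 + 3.3 = 4.3.
Rank 4 is 261 and rank 5 is 307.
Interpolate: 261 + 0.3·(307 − 261) = 261 + 0.3·46 = 274.8.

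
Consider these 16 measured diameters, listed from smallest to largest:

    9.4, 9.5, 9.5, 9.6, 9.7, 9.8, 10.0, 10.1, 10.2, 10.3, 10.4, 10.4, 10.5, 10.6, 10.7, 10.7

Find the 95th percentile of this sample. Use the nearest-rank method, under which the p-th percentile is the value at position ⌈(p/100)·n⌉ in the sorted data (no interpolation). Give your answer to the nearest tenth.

10.7

n = 16.
Position = ⌈95/100 · 16⌉ = ⌈15.2⌉ = 16.
The value at rank 16 is 10.7.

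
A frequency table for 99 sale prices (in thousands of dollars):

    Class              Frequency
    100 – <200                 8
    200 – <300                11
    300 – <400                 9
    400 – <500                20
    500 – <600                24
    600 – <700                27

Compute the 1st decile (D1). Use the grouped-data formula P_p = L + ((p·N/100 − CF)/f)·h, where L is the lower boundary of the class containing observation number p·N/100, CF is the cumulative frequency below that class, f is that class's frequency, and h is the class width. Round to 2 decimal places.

217.27

N = 99; target position k = 10/100 · 99 = 9.9.
Cumulative frequencies: 8, 19, 28, 48, 72, 99.
Observation 9.9 falls in the class 200 – <300.
L = 200, CF = 8, f = 11, h = 100.
P10 = 200 + ((9.9 − 8)/11)·100 = 200 + 17.2727 = 217.273.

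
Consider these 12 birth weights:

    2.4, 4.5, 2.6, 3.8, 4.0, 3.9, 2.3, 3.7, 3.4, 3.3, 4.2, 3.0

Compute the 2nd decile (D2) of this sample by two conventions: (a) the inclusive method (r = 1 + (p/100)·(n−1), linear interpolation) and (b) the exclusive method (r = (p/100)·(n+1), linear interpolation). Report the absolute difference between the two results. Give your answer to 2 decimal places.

0.16

Sorted: 2.3, 2.4, 2.6, 3.0, 3.3, 3.4, 3.7, 3.8, 3.9, 4.0, 4.2, 4.5.
n = 12.
(a) r = 3.2; between ranks 3 (2.6) and 4 (3.0): 2.68.
(b) r = 2.6; between ranks 2 (2.4) and 3 (2.6): 2.52.
|2.68 − 2.52| = 0.16.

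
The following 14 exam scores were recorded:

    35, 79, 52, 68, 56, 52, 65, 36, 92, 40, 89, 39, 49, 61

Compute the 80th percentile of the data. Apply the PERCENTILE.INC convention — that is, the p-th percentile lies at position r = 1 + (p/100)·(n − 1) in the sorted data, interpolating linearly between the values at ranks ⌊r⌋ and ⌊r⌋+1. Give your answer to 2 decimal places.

72.40

Sorted: 35, 36, 39, 40, 49, 52, 52, 56, 61, 65, 68, 79, 89, 92.
n = 14.
r = 1 + (80/100)·(14 − 1) = 1 + 10.4 = 11.4.
Rank 11 is 68 and rank 12 is 79.
Interpolate: 68 + 0.4·(79 − 68) = 68 + 0.4·11 = 72.4.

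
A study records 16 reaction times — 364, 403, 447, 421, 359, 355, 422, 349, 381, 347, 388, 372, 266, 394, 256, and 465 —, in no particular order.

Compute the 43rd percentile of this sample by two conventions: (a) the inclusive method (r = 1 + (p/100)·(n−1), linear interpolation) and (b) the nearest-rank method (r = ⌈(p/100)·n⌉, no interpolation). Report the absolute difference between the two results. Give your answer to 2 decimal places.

3.60

Sorted: 256, 266, 347, 349, 355, 359, 364, 372, 381, 388, 394, 403, 421, 422, 447, 465.
n = 16.
(a) r = 7.45; between ranks 7 (364) and 8 (372): 367.6.
(b) the nearest-rank method: rank 7 → 364.
|367.6 − 364| = 3.6.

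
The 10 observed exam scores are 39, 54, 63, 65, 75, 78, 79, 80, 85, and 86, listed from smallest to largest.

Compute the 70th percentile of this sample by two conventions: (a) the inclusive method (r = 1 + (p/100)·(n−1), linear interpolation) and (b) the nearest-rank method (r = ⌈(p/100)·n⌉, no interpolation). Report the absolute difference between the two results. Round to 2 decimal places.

0.30

n = 10.
(a) r = 7.3; between ranks 7 (79) and 8 (80): 79.3.
(b) the nearest-rank method: rank 7 → 79.
|79.3 − 79| = 0.3.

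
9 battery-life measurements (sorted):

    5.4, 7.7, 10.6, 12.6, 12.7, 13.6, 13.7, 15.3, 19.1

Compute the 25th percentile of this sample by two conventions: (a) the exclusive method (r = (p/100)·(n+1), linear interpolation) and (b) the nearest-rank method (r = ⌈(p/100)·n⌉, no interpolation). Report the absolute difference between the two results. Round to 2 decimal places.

n = 9.
(a) r = 2.5; between ranks 2 (7.7) and 3 (10.6): 9.15.
(b) the nearest-rank method: rank 3 → 10.6.
|9.15 − 10.6| = 1.45.

1.45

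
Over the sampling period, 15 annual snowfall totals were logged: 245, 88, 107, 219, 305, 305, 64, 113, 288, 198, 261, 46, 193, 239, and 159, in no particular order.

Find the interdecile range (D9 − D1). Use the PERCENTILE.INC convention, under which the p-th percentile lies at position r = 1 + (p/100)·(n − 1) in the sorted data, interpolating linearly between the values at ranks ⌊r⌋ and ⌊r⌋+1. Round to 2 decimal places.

224.60

Sorted: 46, 64, 88, 107, 113, 159, 193, 198, 219, 239, 245, 261, 288, 305, 305.
n = 15.
P10: r = 2.4; ranks 2–3 are 64, 88; interpolating gives 73.6.
P90: r = 13.6; ranks 13–14 are 288, 305; interpolating gives 298.2.
Difference: 298.2 − 73.6 = 224.6.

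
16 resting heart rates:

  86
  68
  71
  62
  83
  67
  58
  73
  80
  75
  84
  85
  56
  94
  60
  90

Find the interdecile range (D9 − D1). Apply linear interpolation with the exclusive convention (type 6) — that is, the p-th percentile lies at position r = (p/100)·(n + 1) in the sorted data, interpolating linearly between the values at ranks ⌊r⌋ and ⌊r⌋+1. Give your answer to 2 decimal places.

33.80

Sorted: 56, 58, 60, 62, 67, 68, 71, 73, 75, 80, 83, 84, 85, 86, 90, 94.
n = 16.
P10: r = 1.7; ranks 1–2 are 56, 58; interpolating gives 57.4.
P90: r = 15.3; ranks 15–16 are 90, 94; interpolating gives 91.2.
Difference: 91.2 − 57.4 = 33.8.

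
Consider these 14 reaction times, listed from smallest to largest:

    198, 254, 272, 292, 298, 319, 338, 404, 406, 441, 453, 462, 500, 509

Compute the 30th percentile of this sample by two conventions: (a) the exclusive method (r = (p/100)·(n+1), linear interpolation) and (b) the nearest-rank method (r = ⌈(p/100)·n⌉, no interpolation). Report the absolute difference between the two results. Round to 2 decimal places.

3.00

n = 14.
(a) r = 4.5; between ranks 4 (292) and 5 (298): 295.
(b) the nearest-rank method: rank 5 → 298.
|295 − 298| = 3.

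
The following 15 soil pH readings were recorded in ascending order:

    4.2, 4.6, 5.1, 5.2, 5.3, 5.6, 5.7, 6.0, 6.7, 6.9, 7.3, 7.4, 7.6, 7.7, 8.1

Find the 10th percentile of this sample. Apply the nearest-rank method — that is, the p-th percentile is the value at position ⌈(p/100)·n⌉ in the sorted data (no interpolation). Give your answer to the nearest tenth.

n = 15.
Position = ⌈10/100 · 15⌉ = ⌈1.5⌉ = 2.
The value at rank 2 is 4.6.

4.6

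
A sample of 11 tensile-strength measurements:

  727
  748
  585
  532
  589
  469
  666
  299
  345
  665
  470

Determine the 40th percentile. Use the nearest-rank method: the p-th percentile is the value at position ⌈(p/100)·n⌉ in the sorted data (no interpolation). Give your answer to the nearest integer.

532

Sorted: 299, 345, 469, 470, 532, 585, 589, 665, 666, 727, 748.
n = 11.
Position = ⌈40/100 · 11⌉ = ⌈4.4⌉ = 5.
The value at rank 5 is 532.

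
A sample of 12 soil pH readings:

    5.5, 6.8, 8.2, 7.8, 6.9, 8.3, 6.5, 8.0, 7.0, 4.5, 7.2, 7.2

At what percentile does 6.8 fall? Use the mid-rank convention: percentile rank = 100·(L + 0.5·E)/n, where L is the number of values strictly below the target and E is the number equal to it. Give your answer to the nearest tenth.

Sorted: 4.5, 5.5, 6.5, 6.8, 6.9, 7.0, 7.2, 7.2, 7.8, 8.0, 8.2, 8.3.
Count below 6.8: L = 3; count equal: E = 1; n = 12.
Percentile rank = 100·(3 + 0.5·1)/12 = 100·3.5/12 = 29.17.

29.2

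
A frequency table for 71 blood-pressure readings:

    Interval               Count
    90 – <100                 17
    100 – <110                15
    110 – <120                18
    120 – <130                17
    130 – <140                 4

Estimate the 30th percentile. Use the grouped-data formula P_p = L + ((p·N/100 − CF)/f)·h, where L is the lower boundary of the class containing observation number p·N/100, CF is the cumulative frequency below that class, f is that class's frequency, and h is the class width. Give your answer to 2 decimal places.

102.87

N = 71; target position k = 30/100 · 71 = 21.3.
Cumulative frequencies: 17, 32, 50, 67, 71.
Observation 21.3 falls in the class 100 – <110.
L = 100, CF = 17, f = 15, h = 10.
P30 = 100 + ((21.3 − 17)/15)·10 = 100 + 2.86667 = 102.867.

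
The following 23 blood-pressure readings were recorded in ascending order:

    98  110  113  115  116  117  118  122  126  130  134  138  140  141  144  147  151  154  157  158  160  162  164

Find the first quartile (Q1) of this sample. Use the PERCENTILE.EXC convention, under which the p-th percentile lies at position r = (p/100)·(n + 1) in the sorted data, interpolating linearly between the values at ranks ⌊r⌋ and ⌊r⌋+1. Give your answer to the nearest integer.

117

n = 23.
r = (25/100)·(23 + 1) = 6.
r is an integer, so P25 is the value at rank 6: 117.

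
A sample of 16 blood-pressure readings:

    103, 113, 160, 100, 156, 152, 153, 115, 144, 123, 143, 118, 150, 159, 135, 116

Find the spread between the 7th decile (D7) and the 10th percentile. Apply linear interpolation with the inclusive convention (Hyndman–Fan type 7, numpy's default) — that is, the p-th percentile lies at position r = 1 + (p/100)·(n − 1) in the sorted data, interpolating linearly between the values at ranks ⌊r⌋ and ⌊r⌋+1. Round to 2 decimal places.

Sorted: 100, 103, 113, 115, 116, 118, 123, 135, 143, 144, 150, 152, 153, 156, 159, 160.
n = 16.
P10: r = 2.5; ranks 2–3 are 103, 113; interpolating gives 108.
P70: r = 11.5; ranks 11–12 are 150, 152; interpolating gives 151.
Difference: 151 − 108 = 43.

43.00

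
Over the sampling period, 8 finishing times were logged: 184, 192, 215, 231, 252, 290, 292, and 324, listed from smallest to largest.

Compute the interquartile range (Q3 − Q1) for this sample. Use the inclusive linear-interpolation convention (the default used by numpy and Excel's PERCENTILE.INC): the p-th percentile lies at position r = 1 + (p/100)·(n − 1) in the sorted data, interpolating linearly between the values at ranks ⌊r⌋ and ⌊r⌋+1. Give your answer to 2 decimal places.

n = 8.
P25: r = 2.75; ranks 2–3 are 192, 215; interpolating gives 209.25.
P75: r = 6.25; ranks 6–7 are 290, 292; interpolating gives 290.5.
Difference: 290.5 − 209.25 = 81.25.

81.25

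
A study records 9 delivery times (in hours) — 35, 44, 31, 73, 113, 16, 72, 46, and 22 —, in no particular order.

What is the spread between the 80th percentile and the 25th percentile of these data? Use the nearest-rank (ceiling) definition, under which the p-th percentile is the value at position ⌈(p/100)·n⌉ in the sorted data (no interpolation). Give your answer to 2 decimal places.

Sorted: 16, 22, 31, 35, 44, 46, 72, 73, 113.
n = 9.
P25: rank ⌈25/100·9⌉ = 3 → 31.
P80: rank ⌈80/100·9⌉ = 8 → 73.
Difference: 73 − 31 = 42.

42.00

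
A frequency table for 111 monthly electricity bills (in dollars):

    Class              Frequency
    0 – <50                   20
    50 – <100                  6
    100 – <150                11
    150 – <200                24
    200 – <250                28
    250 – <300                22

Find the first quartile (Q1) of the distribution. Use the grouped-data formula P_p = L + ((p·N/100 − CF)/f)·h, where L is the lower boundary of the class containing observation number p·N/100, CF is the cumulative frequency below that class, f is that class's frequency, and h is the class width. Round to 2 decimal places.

N = 111; target position k = 25/100 · 111 = 27.75.
Cumulative frequencies: 20, 26, 37, 61, 89, 111.
Observation 27.75 falls in the class 100 – <150.
L = 100, CF = 26, f = 11, h = 50.
P25 = 100 + ((27.75 − 26)/11)·50 = 100 + 7.95455 = 107.955.

107.95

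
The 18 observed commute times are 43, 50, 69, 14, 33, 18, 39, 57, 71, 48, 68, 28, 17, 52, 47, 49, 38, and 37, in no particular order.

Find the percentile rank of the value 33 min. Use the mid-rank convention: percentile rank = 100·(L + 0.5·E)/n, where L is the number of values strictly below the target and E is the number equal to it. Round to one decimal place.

25.0

Sorted: 14, 17, 18, 28, 33, 37, 38, 39, 43, 47, 48, 49, 50, 52, 57, 68, 69, 71.
Count below 33: L = 4; count equal: E = 1; n = 18.
Percentile rank = 100·(4 + 0.5·1)/18 = 100·4.5/18 = 25.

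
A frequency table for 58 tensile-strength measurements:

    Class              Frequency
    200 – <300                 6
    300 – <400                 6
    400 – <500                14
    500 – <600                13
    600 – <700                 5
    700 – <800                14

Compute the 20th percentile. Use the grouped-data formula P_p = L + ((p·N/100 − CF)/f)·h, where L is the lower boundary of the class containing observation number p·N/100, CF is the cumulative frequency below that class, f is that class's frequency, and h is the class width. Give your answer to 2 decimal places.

393.33

N = 58; target position k = 20/100 · 58 = 11.6.
Cumulative frequencies: 6, 12, 26, 39, 44, 58.
Observation 11.6 falls in the class 300 – <400.
L = 300, CF = 6, f = 6, h = 100.
P20 = 300 + ((11.6 − 6)/6)·100 = 300 + 93.3333 = 393.333.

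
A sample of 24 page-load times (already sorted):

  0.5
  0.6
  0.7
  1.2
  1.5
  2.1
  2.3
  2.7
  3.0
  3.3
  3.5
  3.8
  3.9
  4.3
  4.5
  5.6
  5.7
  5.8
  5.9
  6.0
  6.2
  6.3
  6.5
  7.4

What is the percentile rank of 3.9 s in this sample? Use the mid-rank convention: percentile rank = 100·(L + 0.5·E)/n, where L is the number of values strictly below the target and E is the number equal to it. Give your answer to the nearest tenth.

Count below 3.9: L = 12; count equal: E = 1; n = 24.
Percentile rank = 100·(12 + 0.5·1)/24 = 100·12.5/24 = 52.08.

52.1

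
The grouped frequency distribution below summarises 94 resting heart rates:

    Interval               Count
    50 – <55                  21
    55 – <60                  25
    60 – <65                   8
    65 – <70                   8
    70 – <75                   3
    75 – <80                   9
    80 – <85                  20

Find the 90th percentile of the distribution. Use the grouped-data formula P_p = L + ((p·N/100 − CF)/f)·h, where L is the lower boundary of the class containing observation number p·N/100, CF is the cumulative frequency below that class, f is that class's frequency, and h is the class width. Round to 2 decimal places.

82.65

N = 94; target position k = 90/100 · 94 = 84.6.
Cumulative frequencies: 21, 46, 54, 62, 65, 74, 94.
Observation 84.6 falls in the class 80 – <85.
L = 80, CF = 74, f = 20, h = 5.
P90 = 80 + ((84.6 − 74)/20)·5 = 80 + 2.65 = 82.65.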